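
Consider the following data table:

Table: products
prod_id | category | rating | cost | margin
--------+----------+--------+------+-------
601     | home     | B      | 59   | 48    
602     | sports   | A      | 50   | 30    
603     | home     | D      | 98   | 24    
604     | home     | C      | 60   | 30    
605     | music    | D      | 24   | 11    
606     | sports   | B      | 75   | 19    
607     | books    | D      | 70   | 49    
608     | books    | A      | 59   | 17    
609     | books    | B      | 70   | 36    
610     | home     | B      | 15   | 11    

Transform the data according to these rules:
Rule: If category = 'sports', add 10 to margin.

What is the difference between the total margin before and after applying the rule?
20

Step 1: Original sum of margin = 275
Step 2: 2 records have category = 'sports'
Step 3: Each affected record changes by 10
Step 4: Total change = 2 × 10 = 20
Step 5: New sum = 275 + 20 = 295
Step 6: Difference = |295 - 275| = 20
        (Sum increased by 20)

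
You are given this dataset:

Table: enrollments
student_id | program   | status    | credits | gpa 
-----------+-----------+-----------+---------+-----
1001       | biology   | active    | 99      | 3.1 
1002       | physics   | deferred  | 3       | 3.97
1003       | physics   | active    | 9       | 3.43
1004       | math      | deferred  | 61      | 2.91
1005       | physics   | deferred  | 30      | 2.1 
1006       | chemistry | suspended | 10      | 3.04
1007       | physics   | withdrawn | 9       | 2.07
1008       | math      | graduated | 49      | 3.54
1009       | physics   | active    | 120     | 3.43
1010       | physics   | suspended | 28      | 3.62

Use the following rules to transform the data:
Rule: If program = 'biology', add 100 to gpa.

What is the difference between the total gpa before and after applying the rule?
100.0

Step 1: Original sum of gpa = 31.21
Step 2: 1 records have program = 'biology'
Step 3: Each affected record changes by 100
Step 4: Total change = 1 × 100 = 100
Step 5: New sum = 31.21 + 100 = 131.21
Step 6: Difference = |131.21 - 31.21| = 100.0
        (Sum increased by 100.0)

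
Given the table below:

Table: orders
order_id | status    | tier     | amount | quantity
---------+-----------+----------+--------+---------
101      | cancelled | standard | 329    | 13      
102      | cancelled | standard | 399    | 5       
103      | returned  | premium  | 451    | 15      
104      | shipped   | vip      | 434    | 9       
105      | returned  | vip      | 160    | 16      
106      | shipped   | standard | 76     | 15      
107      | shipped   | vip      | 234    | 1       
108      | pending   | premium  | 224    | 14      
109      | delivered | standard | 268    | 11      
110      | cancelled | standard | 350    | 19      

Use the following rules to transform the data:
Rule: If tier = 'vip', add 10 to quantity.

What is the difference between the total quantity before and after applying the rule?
30

Step 1: Original sum of quantity = 118
Step 2: 3 records have tier = 'vip'
Step 3: Each affected record changes by 10
Step 4: Total change = 3 × 10 = 30
Step 5: New sum = 118 + 30 = 148
Step 6: Difference = |148 - 118| = 30
        (Sum increased by 30)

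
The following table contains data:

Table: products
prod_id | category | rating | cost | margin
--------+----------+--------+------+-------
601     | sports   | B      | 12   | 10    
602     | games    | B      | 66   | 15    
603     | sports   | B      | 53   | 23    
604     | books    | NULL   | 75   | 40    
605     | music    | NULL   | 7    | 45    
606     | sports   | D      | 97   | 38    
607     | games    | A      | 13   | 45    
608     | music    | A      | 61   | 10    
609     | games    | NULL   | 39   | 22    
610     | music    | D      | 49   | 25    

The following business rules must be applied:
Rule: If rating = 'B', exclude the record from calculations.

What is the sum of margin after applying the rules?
225

Step 1: Identify records where rating = 'B'
Step 2: The excluded records sum to 48
Step 3: Original total margin = 273
Step 4: Remaining total = 273 - 48 = 225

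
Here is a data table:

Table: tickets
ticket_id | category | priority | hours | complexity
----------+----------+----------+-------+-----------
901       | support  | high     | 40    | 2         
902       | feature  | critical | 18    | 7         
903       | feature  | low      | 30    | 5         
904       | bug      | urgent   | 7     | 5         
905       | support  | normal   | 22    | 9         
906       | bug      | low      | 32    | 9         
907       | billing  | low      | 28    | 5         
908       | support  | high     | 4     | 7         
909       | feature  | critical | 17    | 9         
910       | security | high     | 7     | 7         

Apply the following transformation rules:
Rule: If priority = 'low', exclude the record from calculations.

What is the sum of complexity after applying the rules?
46

Step 1: Identify records where priority = 'low'
Step 2: The excluded records sum to 19
Step 3: Original total complexity = 65
Step 4: Remaining total = 65 - 19 = 46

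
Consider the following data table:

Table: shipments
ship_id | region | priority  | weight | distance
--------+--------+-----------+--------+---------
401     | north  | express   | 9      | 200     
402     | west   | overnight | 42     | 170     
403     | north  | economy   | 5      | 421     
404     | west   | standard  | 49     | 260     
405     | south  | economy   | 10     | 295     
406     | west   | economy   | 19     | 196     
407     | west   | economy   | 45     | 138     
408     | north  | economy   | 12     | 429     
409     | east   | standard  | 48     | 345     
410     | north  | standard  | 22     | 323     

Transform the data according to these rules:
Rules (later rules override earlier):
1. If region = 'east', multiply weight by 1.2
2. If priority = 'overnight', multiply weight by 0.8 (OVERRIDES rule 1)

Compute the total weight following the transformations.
262.2

Step 1: Rule 2 takes priority for records with priority = 'overnight'
  - 1 records: 42 × 0.8 = 33.6
Step 2: Rule 1 applies to remaining records with region = 'east'
  - 1 records: 48 × 1.2 = 57.6
Step 3: Other records unchanged: 171
Step 4: Final sum = 33.6 + 57.6 + 171 = 262.2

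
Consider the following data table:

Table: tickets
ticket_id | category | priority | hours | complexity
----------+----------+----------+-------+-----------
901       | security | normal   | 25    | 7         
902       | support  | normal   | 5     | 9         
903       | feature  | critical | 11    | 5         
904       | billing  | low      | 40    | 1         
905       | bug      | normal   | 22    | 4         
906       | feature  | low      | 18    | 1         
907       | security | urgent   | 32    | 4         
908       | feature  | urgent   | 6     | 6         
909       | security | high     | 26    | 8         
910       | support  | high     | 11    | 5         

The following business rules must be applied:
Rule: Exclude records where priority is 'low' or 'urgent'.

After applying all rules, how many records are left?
6

Step 1: Count records to exclude
  - 2 (low) + 2 (urgent) = 4 records
Step 2: Total records: 10
Step 3: Remaining = 10 - 4 = 6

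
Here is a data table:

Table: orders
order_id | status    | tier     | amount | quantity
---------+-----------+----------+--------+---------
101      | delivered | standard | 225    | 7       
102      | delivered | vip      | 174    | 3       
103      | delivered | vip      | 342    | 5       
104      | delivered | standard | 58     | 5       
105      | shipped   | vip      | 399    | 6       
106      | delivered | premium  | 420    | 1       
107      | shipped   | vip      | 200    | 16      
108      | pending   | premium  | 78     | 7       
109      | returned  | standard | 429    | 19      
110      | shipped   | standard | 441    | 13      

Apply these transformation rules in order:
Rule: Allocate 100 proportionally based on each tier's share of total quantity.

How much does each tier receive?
premium: 9.76, standard: 53.66, vip: 36.59

Step 1: Calculate total quantity = 82
Step 2: Calculate each tier's proportion:
  premium: 8/82 = 9.76% → 9.76
  standard: 44/82 = 53.66% → 53.66
  vip: 30/82 = 36.59% → 36.59
Step 3: Verify: sum of allocations ≈ 100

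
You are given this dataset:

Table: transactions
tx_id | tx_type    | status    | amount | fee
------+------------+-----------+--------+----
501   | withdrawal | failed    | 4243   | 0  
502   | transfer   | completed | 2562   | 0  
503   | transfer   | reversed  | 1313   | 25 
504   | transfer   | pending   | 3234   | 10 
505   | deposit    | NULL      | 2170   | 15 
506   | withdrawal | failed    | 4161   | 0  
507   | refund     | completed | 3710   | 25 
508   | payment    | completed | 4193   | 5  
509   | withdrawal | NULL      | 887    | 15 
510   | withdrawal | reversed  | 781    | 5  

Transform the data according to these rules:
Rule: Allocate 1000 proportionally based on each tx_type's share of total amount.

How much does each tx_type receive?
deposit: 79.62, payment: 153.85, refund: 136.13, transfer: 260.84, withdrawal: 369.56

Step 1: Calculate total amount = 27254
Step 2: Calculate each tx_type's proportion:
  deposit: 2170/27254 = 7.96% → 79.62
  payment: 4193/27254 = 15.38% → 153.85
  refund: 3710/27254 = 13.61% → 136.13
  transfer: 7109/27254 = 26.08% → 260.84
  withdrawal: 10072/27254 = 36.96% → 369.56
Step 3: Verify: sum of allocations ≈ 1000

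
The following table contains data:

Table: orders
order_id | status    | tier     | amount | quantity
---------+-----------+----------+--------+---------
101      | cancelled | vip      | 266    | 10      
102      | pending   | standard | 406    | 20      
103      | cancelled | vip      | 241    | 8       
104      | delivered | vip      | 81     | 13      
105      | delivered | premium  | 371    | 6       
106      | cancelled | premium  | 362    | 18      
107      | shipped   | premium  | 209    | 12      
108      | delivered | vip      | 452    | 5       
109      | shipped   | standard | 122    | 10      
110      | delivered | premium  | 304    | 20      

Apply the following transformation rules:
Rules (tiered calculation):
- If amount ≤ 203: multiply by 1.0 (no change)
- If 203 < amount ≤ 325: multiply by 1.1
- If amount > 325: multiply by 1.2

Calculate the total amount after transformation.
3234.2

Step 1: Tier 1 (amount ≤ 203): 2 records, sum = 203 × 1.0 = 203.0
Step 2: Tier 2 (203 < amount ≤ 325): 4 records, sum = 1020 × 1.1 = 1122.0
Step 3: Tier 3 (amount > 325): 4 records, sum = 1591 × 1.2 = 1909.2
Step 4: Final sum = 203.0 + 1122.0 + 1909.2 = 3234.2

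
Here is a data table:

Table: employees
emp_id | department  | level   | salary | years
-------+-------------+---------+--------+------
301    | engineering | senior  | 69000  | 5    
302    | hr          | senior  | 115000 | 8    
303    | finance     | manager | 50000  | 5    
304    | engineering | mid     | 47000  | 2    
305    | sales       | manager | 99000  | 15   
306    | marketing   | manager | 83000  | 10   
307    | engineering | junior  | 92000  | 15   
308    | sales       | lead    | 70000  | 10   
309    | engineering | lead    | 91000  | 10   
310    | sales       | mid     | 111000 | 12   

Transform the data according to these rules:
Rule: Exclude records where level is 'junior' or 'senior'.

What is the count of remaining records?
7

Step 1: Count records to exclude
  - 1 (junior) + 2 (senior) = 3 records
Step 2: Total records: 10
Step 3: Remaining = 10 - 3 = 7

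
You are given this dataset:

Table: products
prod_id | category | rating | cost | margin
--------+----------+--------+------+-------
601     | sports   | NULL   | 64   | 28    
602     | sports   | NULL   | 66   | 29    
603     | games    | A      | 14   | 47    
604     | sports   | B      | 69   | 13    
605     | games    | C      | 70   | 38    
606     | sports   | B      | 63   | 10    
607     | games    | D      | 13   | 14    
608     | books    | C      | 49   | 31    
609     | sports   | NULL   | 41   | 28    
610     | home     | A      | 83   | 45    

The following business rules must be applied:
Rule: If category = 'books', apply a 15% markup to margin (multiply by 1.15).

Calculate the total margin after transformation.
287.65

Step 1: Records with category = 'books' have total margin = 31
Step 2: Apply multiplier: 31 × 1.15 = 35.65
Step 3: Other records total: 252
Step 4: Final sum = 35.65 + 252 = 287.65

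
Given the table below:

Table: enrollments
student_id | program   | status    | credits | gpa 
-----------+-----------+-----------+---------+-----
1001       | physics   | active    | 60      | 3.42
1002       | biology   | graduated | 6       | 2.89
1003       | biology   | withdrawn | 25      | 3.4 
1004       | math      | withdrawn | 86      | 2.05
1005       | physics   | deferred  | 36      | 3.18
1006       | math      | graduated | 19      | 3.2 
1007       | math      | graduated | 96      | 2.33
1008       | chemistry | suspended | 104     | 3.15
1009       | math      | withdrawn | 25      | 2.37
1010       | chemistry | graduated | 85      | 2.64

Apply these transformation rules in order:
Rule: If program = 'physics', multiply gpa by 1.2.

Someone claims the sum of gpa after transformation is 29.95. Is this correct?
Yes, the result is correct.

Step 1: Calculate the correct sum after transformation
Step 2: Apply multiplier 1.2 to records where program = 'physics'
Step 3: Correct result = 29.95
Step 4: Claimed result = 29.95
Step 5: 29.95 = 29.95 ✓
Conclusion: The claimed result is correct.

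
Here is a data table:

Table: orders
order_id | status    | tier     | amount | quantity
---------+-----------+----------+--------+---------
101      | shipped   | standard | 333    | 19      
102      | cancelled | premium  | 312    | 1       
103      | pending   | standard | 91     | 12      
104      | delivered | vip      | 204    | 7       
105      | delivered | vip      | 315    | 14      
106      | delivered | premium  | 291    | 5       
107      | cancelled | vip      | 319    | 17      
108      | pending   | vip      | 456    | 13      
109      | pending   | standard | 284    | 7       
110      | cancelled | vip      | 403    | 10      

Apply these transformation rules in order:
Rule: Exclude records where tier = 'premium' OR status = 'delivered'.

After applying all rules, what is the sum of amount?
1886

Step 1: Find records where tier = 'premium' OR status = 'delivered'
Step 2: 4 records match, summing to 1122
Step 3: Original sum: 3008
Step 4: Remaining sum = 3008 - 1122 = 1886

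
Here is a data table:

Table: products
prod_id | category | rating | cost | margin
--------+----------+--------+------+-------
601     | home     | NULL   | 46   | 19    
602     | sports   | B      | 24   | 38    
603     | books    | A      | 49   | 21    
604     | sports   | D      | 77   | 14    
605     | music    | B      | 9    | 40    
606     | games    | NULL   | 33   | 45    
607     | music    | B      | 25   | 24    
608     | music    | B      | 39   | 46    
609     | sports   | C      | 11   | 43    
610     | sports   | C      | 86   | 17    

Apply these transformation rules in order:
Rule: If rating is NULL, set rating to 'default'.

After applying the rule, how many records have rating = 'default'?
2

Step 1: Count records where rating IS NULL
Step 2: Found 2 records with NULL rating
Step 3: These records will have rating set to 'default'
Step 4: Records already having rating = 'default': 0
Step 5: Answer: 2 + 0 = 2 records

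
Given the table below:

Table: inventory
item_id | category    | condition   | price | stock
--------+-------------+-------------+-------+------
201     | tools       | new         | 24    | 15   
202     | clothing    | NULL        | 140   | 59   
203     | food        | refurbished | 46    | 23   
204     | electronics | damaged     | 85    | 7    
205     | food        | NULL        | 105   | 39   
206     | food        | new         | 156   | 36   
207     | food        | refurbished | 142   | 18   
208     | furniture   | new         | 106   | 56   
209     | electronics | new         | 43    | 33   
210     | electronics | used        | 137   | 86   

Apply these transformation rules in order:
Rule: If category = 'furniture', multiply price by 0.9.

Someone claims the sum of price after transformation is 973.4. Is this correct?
Yes, the result is correct.

Step 1: Calculate the correct sum after transformation
Step 2: Apply multiplier 0.9 to records where category = 'furniture'
Step 3: Correct result = 973.4
Step 4: Claimed result = 973.4
Step 5: 973.4 = 973.4 ✓
Conclusion: The claimed result is correct.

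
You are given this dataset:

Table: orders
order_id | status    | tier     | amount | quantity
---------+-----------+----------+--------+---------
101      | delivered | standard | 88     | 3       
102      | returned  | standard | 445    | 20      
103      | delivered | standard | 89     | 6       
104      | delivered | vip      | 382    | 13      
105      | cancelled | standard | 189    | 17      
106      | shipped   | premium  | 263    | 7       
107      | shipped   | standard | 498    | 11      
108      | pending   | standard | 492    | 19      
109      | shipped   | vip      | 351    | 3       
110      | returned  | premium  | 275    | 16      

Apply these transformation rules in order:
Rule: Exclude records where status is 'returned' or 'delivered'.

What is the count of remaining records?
5

Step 1: Count records to exclude
  - 2 (returned) + 3 (delivered) = 5 records
Step 2: Total records: 10
Step 3: Remaining = 10 - 5 = 5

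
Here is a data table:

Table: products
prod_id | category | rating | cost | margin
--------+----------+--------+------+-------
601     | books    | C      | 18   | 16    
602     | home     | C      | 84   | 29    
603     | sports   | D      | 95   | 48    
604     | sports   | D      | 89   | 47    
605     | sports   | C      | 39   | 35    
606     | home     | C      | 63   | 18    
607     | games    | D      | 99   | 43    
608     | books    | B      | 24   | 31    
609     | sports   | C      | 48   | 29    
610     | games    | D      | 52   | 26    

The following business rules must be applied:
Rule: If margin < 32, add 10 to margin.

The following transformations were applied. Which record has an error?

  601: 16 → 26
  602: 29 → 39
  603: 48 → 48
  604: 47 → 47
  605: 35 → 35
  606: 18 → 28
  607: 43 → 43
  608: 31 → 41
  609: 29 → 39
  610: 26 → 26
Record 610 has an error. The correct transformed value should be 36, not 26.

Step 1: Check each record against the rule
Step 2: Record 610 has margin = 26
Step 3: Since 26 < 32, the bonus should have been applied
Step 4: Correct value = 36, but claimed value = 26
Conclusion: Record 610 has the error.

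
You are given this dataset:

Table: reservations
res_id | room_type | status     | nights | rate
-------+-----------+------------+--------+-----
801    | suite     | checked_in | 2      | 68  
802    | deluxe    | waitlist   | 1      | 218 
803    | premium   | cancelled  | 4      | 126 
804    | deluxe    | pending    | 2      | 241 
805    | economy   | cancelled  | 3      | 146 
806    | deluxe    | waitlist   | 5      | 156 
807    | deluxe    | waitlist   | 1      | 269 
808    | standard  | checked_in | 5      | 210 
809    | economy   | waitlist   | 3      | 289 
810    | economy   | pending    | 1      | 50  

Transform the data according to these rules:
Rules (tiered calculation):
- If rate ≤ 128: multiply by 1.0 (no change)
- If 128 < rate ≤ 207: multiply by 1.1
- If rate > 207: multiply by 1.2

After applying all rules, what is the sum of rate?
2048.6

Step 1: Tier 1 (rate ≤ 128): 3 records, sum = 244 × 1.0 = 244.0
Step 2: Tier 2 (128 < rate ≤ 207): 2 records, sum = 302 × 1.1 = 332.2
Step 3: Tier 3 (rate > 207): 5 records, sum = 1227 × 1.2 = 1472.4
Step 4: Final sum = 244.0 + 332.2 + 1472.4 = 2048.6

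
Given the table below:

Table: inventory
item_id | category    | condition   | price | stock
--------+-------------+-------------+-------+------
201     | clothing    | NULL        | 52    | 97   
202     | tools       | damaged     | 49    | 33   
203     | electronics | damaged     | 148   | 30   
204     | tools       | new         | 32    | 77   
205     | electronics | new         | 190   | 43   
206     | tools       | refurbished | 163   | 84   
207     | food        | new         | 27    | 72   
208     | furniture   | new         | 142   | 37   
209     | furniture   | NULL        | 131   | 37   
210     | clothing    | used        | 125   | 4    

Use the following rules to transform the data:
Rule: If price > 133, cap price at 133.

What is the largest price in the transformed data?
133

Step 1: Original maximum price = 190
Step 2: Apply cap at 133
Step 3: 4 records had price > 133 and were capped
Step 4: Maximum after transformation = 133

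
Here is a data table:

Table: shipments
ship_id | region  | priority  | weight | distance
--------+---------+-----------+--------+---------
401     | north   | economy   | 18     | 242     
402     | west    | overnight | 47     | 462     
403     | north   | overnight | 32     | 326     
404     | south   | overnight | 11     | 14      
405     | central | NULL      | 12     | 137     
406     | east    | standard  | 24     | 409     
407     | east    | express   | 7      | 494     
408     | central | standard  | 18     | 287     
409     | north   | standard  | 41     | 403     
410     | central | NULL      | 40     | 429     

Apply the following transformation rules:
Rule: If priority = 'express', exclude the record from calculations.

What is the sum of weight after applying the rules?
243

Step 1: Identify records where priority = 'express'
Step 2: The excluded records sum to 7
Step 3: Original total weight = 250
Step 4: Remaining total = 250 - 7 = 243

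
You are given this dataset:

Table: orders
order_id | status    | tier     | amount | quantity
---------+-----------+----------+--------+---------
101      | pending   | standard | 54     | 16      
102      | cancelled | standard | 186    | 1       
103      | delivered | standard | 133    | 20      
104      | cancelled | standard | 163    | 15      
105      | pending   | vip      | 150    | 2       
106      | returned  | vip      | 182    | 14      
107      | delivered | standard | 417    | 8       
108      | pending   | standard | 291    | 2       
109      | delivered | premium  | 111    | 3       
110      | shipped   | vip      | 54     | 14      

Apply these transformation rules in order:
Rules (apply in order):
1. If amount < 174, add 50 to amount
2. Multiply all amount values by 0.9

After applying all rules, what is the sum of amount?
1836.9

Step 1: Apply Rule 1 - Add 50 to records with amount < 174
  - 6 records affected: 665 + (6 × 50) = 965
  - Unaffected records: 1076
  - Sum after Rule 1: 2041
Step 2: Apply Rule 2 - Multiply all by 0.9
  - 2041 × 0.9 = 1836.9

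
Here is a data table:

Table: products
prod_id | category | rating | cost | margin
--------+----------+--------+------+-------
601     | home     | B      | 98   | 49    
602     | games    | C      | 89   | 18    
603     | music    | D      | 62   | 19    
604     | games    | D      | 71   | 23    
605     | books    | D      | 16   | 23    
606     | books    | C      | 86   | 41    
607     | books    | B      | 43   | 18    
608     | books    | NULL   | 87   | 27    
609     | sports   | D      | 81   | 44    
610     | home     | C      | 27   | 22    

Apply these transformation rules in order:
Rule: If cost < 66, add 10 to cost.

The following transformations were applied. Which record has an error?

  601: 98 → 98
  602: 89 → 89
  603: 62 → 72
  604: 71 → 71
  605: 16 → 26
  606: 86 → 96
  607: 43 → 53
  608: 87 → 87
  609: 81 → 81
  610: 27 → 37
Record 606 has an error. The correct transformed value should be 86, not 96.

Step 1: Check each record against the rule
Step 2: Record 606 has cost = 86
Step 3: Since 86 >= 66, the bonus should not have been applied
Step 4: Correct value = 86, but claimed value = 96
Conclusion: Record 606 has the error.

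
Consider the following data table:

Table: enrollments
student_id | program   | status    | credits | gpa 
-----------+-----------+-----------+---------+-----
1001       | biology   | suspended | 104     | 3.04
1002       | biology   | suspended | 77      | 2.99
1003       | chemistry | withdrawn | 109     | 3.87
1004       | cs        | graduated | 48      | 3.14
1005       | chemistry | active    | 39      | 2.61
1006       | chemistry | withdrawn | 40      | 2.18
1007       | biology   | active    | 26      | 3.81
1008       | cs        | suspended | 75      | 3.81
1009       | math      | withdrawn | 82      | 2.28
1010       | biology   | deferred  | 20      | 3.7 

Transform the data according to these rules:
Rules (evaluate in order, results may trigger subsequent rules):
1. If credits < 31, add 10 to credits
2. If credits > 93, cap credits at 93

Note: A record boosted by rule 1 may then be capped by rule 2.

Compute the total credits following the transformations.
613

Step 1: Apply rule 1 to records with credits < 31
  - 2 records get bonus of 10
  - Of these, 0 records then exceed 93 and get capped
Step 2: Apply rule 2 to records with credits > 93
  - 2 records (original) are capped
Step 3: Calculate final sum = 613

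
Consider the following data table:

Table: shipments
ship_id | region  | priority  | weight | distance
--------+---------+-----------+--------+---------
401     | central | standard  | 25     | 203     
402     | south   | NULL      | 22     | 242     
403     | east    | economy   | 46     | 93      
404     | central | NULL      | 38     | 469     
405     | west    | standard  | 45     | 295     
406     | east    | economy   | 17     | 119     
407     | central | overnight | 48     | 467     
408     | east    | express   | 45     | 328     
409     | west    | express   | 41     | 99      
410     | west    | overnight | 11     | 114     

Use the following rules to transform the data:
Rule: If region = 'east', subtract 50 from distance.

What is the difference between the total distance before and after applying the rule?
150

Step 1: Original sum of distance = 2429
Step 2: 3 records have region = 'east'
Step 3: Each affected record changes by -50
Step 4: Total change = 3 × -50 = -150
Step 5: New sum = 2429 + -150 = 2279
Step 6: Difference = |2279 - 2429| = 150
        (Sum decreased by 150)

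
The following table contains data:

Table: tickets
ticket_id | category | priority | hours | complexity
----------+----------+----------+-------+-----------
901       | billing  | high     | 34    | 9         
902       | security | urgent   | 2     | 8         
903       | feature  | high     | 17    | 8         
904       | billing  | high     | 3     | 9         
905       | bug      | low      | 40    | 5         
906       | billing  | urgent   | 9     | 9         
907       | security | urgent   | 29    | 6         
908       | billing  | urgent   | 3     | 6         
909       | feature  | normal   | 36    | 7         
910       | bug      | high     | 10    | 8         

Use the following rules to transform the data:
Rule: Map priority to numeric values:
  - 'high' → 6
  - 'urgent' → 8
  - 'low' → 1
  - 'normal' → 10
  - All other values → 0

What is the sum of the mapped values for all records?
67

Step 1: Apply mapping to each record
Step 2: Count by status:
  'high': 4 records × 6 = 24
  'urgent': 4 records × 8 = 32
  'low': 1 records × 1 = 1
  'normal': 1 records × 10 = 10
Step 3: Sum all mapped values = 67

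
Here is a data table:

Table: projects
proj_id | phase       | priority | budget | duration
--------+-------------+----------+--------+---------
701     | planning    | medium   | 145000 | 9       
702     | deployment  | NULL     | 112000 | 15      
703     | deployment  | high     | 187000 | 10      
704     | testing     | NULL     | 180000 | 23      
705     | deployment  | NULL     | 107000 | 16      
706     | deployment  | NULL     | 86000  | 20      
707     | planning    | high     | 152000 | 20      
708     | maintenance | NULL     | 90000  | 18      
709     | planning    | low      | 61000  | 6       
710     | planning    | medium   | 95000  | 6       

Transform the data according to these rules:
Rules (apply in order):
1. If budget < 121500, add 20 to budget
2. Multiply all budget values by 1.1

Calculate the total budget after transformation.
1336632.0

Step 1: Apply Rule 1 - Add 20 to records with budget < 121500
  - 6 records affected: 551000 + (6 × 20) = 551120
  - Unaffected records: 664000
  - Sum after Rule 1: 1215120
Step 2: Apply Rule 2 - Multiply all by 1.1
  - 1215120 × 1.1 = 1336632.0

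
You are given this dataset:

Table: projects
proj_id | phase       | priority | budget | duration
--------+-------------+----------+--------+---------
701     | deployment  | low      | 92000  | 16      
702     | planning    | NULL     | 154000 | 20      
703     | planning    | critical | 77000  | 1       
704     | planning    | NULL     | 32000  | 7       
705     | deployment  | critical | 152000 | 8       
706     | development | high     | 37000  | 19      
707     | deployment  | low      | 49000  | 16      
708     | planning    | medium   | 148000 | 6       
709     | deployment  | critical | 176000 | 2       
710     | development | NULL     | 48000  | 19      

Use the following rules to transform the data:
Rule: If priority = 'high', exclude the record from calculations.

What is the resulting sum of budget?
928000

Step 1: Identify records where priority = 'high'
Step 2: The excluded records sum to 37000
Step 3: Original total budget = 965000
Step 4: Remaining total = 965000 - 37000 = 928000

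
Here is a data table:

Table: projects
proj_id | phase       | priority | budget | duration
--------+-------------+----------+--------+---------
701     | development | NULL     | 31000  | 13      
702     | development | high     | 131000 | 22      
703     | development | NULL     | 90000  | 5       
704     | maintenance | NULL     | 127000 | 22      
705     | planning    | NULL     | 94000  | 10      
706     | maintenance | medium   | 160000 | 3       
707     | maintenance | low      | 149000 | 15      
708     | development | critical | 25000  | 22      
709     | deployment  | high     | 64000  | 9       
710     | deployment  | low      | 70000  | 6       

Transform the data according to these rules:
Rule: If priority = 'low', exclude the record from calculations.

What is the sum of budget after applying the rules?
722000

Step 1: Identify records where priority = 'low'
Step 2: The excluded records sum to 219000
Step 3: Original total budget = 941000
Step 4: Remaining total = 941000 - 219000 = 722000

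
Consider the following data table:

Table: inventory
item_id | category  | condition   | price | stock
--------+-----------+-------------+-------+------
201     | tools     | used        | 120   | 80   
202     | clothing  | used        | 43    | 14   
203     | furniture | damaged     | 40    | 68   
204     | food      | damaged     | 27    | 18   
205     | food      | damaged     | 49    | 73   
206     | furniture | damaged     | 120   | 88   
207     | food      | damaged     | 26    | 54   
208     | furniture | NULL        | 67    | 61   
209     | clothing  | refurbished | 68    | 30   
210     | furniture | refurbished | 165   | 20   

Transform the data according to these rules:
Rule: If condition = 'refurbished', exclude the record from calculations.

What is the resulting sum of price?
492

Step 1: Identify records where condition = 'refurbished'
Step 2: The excluded records sum to 233
Step 3: Original total price = 725
Step 4: Remaining total = 725 - 233 = 492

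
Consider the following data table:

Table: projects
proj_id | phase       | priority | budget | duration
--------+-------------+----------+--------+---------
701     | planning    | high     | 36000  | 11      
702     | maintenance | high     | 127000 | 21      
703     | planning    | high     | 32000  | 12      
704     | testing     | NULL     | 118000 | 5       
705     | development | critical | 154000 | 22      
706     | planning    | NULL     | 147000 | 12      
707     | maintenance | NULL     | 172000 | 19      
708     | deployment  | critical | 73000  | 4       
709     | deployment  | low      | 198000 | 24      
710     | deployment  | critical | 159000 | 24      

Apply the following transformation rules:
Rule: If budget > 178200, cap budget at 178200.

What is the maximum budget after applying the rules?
178200

Step 1: Original maximum budget = 198000
Step 2: Apply cap at 178200
Step 3: 1 records had budget > 178200 and were capped
Step 4: Maximum after transformation = 178200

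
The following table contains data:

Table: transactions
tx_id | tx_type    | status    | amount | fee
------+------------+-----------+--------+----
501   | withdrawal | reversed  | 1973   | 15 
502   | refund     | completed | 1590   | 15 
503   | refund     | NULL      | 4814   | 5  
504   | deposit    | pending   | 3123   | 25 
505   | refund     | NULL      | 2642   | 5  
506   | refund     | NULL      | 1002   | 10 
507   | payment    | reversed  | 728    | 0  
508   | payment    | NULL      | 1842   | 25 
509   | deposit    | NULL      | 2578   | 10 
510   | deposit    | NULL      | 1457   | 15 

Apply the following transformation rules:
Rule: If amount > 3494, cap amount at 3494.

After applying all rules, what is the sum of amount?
20429

Step 1: 1 records have amount > 3494
Step 2: These records originally summed to 4814
Step 3: After capping: 1 × 3494 = 3494
Step 4: Unaffected records sum: 16935
Step 5: Final sum = 3494 + 16935 = 20429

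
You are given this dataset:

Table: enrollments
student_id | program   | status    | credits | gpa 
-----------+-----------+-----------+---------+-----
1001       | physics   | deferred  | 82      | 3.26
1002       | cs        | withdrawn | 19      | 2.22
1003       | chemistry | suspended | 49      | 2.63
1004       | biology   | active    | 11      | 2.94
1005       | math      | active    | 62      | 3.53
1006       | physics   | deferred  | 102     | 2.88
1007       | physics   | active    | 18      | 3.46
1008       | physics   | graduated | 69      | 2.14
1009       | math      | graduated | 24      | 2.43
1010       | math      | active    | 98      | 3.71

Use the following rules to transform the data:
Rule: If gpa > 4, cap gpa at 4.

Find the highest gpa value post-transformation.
3.71

Step 1: Original maximum gpa = 3.71
Step 2: Check cap of 4 against maximum
Step 3: No records exceed the cap (max 3.71 <= cap 4), so no capping applies
Step 4: Maximum after transformation = 3.71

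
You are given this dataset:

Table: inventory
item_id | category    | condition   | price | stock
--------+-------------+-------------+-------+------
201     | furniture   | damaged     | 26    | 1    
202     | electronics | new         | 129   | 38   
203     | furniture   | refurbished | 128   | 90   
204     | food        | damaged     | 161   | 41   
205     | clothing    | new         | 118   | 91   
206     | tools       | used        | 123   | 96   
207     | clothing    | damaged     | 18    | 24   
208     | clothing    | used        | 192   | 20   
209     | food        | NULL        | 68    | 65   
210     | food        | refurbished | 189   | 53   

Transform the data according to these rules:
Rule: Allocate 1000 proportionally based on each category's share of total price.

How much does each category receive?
clothing: 284.72, electronics: 111.98, food: 362.85, furniture: 133.68, tools: 106.77

Step 1: Calculate total price = 1152
Step 2: Calculate each category's proportion:
  clothing: 328/1152 = 28.47% → 284.72
  electronics: 129/1152 = 11.20% → 111.98
  food: 418/1152 = 36.28% → 362.85
  furniture: 154/1152 = 13.37% → 133.68
  tools: 123/1152 = 10.68% → 106.77
Step 3: Verify: sum of allocations ≈ 1000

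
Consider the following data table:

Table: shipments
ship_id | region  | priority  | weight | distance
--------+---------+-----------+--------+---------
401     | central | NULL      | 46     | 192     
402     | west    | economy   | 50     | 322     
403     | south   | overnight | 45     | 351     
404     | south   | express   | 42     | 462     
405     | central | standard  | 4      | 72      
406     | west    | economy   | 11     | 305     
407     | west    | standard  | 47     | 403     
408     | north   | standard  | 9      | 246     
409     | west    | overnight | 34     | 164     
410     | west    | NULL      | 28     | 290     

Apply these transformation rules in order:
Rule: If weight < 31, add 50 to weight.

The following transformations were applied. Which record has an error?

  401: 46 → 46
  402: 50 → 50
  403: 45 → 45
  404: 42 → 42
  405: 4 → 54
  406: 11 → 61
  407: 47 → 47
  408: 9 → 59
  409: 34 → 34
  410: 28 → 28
Record 410 has an error. The correct transformed value should be 78, not 28.

Step 1: Check each record against the rule
Step 2: Record 410 has weight = 28
Step 3: Since 28 < 31, the bonus should have been applied
Step 4: Correct value = 78, but claimed value = 28
Conclusion: Record 410 has the error.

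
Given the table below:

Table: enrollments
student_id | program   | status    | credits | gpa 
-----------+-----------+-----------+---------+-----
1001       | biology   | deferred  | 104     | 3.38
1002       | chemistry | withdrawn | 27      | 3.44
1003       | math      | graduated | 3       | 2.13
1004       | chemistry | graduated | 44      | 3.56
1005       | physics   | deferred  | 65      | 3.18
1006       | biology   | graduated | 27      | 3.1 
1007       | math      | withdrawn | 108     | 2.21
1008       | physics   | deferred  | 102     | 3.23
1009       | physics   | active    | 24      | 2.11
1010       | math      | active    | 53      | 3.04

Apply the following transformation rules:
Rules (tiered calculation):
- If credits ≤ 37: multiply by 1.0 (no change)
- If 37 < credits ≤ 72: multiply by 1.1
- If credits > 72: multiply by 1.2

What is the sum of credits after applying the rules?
636.0

Step 1: Tier 1 (credits ≤ 37): 4 records, sum = 81 × 1.0 = 81.0
Step 2: Tier 2 (37 < credits ≤ 72): 3 records, sum = 162 × 1.1 = 178.2
Step 3: Tier 3 (credits > 72): 3 records, sum = 314 × 1.2 = 376.8
Step 4: Final sum = 81.0 + 178.2 + 376.8 = 636.0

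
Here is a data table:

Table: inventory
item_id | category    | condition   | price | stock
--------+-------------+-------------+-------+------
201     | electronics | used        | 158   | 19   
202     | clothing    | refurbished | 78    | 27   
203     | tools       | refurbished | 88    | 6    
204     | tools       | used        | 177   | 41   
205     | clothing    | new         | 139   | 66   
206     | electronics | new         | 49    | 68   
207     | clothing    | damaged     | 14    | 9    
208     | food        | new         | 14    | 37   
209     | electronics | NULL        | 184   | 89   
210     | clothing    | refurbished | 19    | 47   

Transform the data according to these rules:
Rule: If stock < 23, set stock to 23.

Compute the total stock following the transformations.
444

Step 1: 3 records have stock < 23
Step 2: These records originally summed to 34
Step 3: After setting to minimum: 3 × 23 = 69
Step 4: Unaffected records sum: 375
Step 5: Final sum = 69 + 375 = 444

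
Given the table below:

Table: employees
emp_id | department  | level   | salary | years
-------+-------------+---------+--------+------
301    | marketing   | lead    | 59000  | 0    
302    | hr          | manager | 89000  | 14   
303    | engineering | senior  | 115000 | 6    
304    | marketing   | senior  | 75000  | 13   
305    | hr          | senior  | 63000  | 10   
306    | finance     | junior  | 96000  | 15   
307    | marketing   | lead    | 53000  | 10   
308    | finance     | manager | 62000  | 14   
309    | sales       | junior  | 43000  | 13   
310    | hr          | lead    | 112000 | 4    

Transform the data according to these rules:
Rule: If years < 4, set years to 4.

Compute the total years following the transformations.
103

Step 1: 1 records have years < 4
Step 2: These records originally summed to 0
Step 3: After setting to minimum: 1 × 4 = 4
Step 4: Unaffected records sum: 99
Step 5: Final sum = 4 + 99 = 103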